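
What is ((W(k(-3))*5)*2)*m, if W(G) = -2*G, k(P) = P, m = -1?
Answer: -60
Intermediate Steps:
((W(k(-3))*5)*2)*m = ((-2*(-3)*5)*2)*(-1) = ((6*5)*2)*(-1) = (30*2)*(-1) = 60*(-1) = -60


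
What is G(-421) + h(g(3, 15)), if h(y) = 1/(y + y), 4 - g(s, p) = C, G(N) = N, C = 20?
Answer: -13473/32 ≈ -421.03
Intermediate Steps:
g(s, p) = -16 (g(s, p) = 4 - 1*20 = 4 - 20 = -16)
h(y) = 1/(2*y)
G(-421) + h(g(3, 15)) = -421 + (½)/(-16) = -421 + (½)*(-1/16) = -421 - 1/32 = -13473/32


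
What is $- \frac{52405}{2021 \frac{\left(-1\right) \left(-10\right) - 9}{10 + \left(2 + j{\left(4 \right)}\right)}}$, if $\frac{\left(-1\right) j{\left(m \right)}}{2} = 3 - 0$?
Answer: $- \frac{6690}{43} \approx -155.58$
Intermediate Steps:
$j{\left(m \right)} = -6$ ($j{\left(m \right)} = - 2 \left(3 - 0\right) = - 2 \left(3 + 0\right) = \left(-2\right) 3 = -6$)
$- \frac{52405}{2021 \frac{\left(-1\right) \left(-10\right) - 9}{10 + \left(2 + j{\left(4 \right)}\right)}} = - \frac{52405}{2021 \frac{\left(-1\right) \left(-10\right) - 9}{10 + \left(2 - 6\right)}} = - \frac{52405}{2021 \frac{10 - 9}{10 - 4}} = - \frac{52405}{2021 \cdot 1 \cdot \frac{1}{6}} = - \frac{52405}{2021 \cdot \frac{1}{6}} = - \frac{52405}{\frac{2021}{6}} = \left(-52405\right) \frac{6}{2021} = - \frac{6690}{43}$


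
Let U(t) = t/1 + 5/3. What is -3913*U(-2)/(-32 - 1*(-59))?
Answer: 3913/81 ≈ 48.309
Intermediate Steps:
U(t) = 5/3 + t (U(t) = t*1 + 5*(1/3) = t + 5/3 = 5/3 + t)
-3913*U(-2)/(-32 - 1*(-59)) = -3913*(5/3 - 2)/(-32 - 1*(-59)) = -(-3913)/(3*(-32 + 59)) = -(-3913)/(3*27) = -3913*(-1/81) = 3913/81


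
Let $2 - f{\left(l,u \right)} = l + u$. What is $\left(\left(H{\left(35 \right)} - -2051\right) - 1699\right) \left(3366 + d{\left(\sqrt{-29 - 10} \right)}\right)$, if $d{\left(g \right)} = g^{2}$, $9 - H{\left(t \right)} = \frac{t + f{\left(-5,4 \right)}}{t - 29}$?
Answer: $1179976$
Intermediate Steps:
$f{\left(l,u \right)} = 2 - l - u$ ($f{\left(l,u \right)} = 2 - \left(l + u\right) = 2 - l - u$)
$H{\left(t \right)} = 9 - \frac{3 + t}{-29 + t}$ ($H{\left(t \right)} = 9 - \frac{t - -3}{t - 29} = 9 - \frac{t + \left(2 + 5 - 4\right)}{-29 + t} = 9 - \frac{t + 3}{-29 + t} = 9 - \frac{3 + t}{-29 + t}$)
$\left(\left(H{\left(35 \right)} - -2051\right) - 1699\right) \left(3366 + d{\left(\sqrt{-29 - 10} \right)}\right) = \left(\left(\frac{8 \left(-33 + 35\right)}{-29 + 35} - -2051\right) - 1699\right) \left(3366 + \left(\sqrt{-29 - 10}\right)^{2}\right) = \left(\left(8 \cdot \frac{1}{6} \cdot 2 + 2051\right) - 1699\right) \left(3366 + \left(\sqrt{-39}\right)^{2}\right) = \left(\left(8 \cdot \frac{1}{6} \cdot 2 + 2051\right) - 1699\right) \left(3366 + \left(i \sqrt{39}\right)^{2}\right) = \left(\left(\frac{8}{3} + 2051\right) - 1699\right) \left(3366 - 39\right) = \left(\frac{6161}{3} - 1699\right) 3327 = \frac{1064}{3} \cdot 3327 = 1179976$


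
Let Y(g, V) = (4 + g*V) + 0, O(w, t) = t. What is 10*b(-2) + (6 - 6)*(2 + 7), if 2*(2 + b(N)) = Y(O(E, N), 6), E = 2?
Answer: -60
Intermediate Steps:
Y(g, V) = 4 + V*g (Y(g, V) = (4 + V*g) + 0 = 4 + V*g)
b(N) = 3*N (b(N) = -2 + (4 + 6*N)/2 = -2 + (2 + 3*N) = 3*N)
10*b(-2) + (6 - 6)*(2 + 7) = 10*(3*(-2)) + (6 - 6)*(2 + 7) = 10*(-6) + 0*9 = -60 + 0 = -60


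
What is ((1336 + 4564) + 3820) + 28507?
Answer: 38227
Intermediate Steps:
((1336 + 4564) + 3820) + 28507 = (5900 + 3820) + 28507 = 9720 + 28507 = 38227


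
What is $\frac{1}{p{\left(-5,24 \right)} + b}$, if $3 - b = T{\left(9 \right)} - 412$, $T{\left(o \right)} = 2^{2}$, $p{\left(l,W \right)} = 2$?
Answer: $\frac{1}{413} \approx 0.0024213$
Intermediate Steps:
$T{\left(o \right)} = 4$
$b = 411$ ($b = 3 - \left(4 - 412\right) = 3 - -408 = 3 + 408 = 411$)
$\frac{1}{p{\left(-5,24 \right)} + b} = \frac{1}{2 + 411} = \frac{1}{413}$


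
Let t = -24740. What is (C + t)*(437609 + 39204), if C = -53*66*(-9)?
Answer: 3214673246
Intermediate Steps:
C = 31482 (C = -3498*(-9) = 31482)
(C + t)*(437609 + 39204) = (31482 - 24740)*(437609 + 39204) = 6742*476813 = 3214673246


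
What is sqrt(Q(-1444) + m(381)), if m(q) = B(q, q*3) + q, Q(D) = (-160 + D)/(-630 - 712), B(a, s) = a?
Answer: 2*sqrt(85905446)/671 ≈ 27.626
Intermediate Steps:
Q(D) = 80/671 - D/1342 (Q(D) = (-160 + D)/(-1342) = (-160 + D)*(-1/1342) = 80/671 - D/1342)
m(q) = 2*q (m(q) = q + q = 2*q)
sqrt(Q(-1444) + m(381)) = sqrt((80/671 - 1/1342*(-1444)) + 2*381) = sqrt((80/671 + 722/671) + 762) = sqrt(802/671 + 762) = sqrt(512104/671) = 2*sqrt(85905446)/671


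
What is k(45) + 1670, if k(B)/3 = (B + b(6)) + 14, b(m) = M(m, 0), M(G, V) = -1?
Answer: 1844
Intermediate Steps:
b(m) = -1
k(B) = 39 + 3*B (k(B) = 3*((B - 1) + 14) = 3*((-1 + B) + 14) = 3*(13 + B) = 39 + 3*B)
k(45) + 1670 = (39 + 3*45) + 1670 = (39 + 135) + 1670 = 174 + 1670 = 1844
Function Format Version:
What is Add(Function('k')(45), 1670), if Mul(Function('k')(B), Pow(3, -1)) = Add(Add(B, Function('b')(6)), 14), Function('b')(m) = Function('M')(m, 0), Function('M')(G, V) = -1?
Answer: 1844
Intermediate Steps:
Function('b')(m) = -1
Function('k')(B) = Add(39, Mul(3, B)) (Function('k')(B) = Mul(3, Add(Add(B, -1), 14)) = Mul(3, Add(Add(-1, B), 14)) = Mul(3, Add(13, B)) = Add(39, Mul(3, B)))
Add(Function('k')(45), 1670) = Add(Add(39, Mul(3, 45)), 1670) = Add(Add(39, 135), 1670) = Add(174, 1670) = 1844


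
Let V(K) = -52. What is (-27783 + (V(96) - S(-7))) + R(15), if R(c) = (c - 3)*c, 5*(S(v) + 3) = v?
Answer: -138253/5 ≈ -27651.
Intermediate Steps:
S(v) = -3 + v/5
R(c) = c*(-3 + c) (R(c) = (-3 + c)*c = c*(-3 + c))
(-27783 + (V(96) - S(-7))) + R(15) = (-27783 + (-52 - (-3 + (⅕)*(-7)))) + 15*(-3 + 15) = (-27783 + (-52 - (-3 - 7/5))) + 15*12 = (-27783 + (-52 - 1*(-22/5))) + 180 = (-27783 + (-52 + 22/5)) + 180 = (-27783 - 238/5) + 180 = -139153/5 + 180 = -138253/5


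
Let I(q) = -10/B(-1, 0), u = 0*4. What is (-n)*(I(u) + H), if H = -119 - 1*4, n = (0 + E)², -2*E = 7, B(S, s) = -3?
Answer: 17591/12 ≈ 1465.9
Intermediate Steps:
E = -7/2 (E = -½*7 = -7/2 ≈ -3.5000)
u = 0
n = 49/4 (n = (0 - 7/2)² = (-7/2)² = 49/4 ≈ 12.250)
H = -123 (H = -119 - 4 = -123)
I(q) = 10/3 (I(q) = -10/(-3) = -10*(-⅓) = 10/3)
(-n)*(I(u) + H) = (-1*49/4)*(10/3 - 123) = -49/4*(-359/3) = 17591/12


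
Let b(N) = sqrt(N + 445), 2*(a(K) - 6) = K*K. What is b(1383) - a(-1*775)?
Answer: -600637/2 + 2*sqrt(457) ≈ -3.0028e+5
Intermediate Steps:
a(K) = 6 + K**2/2 (a(K) = 6 + (K*K)/2 = 6 + K**2/2)
b(N) = sqrt(445 + N)
b(1383) - a(-1*775) = sqrt(445 + 1383) - (6 + (-1*775)**2/2) = sqrt(1828) - (6 + (1/2)*(-775)**2) = 2*sqrt(457) - (6 + (1/2)*600625) = 2*sqrt(457) - (6 + 600625/2) = 2*sqrt(457) - 1*600637/2 = 2*sqrt(457) - 600637/2 = -600637/2 + 2*sqrt(457)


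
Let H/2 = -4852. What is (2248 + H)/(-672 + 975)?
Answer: -7456/303 ≈ -24.607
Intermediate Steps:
H = -9704 (H = 2*(-4852) = -9704)
(2248 + H)/(-672 + 975) = (2248 - 9704)/(-672 + 975) = -7456/303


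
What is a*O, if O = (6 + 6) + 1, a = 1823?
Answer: 23699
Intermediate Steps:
O = 13 (O = 12 + 1 = 13)
a*O = 1823*13 = 23699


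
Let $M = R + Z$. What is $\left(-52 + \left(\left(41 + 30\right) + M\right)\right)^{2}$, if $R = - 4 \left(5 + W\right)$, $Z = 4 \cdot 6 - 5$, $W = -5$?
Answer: $1444$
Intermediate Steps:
$Z = 19$ ($Z = 24 - 5 = 19$)
$R = 0$ ($R = - 4 \left(5 - 5\right) = \left(-4\right) 0 = 0$)
$M = 19$ ($M = 0 + 19 = 19$)
$\left(-52 + \left(\left(41 + 30\right) + M\right)\right)^{2} = \left(-52 + \left(\left(41 + 30\right) + 19\right)\right)^{2} = \left(-52 + \left(71 + 19\right)\right)^{2} = \left(-52 + 90\right)^{2} = 38^{2} = 1444$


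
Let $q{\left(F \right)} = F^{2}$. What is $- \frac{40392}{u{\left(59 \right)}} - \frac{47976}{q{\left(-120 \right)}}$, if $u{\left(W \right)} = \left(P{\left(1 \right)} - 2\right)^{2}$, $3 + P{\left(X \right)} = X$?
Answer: $- \frac{1516699}{600} \approx -2527.8$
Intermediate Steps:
$P{\left(X \right)} = -3 + X$
$u{\left(W \right)} = 16$ ($u{\left(W \right)} = \left(\left(-3 + 1\right) - 2\right)^{2} = \left(-2 - 2\right)^{2} = \left(-4\right)^{2} = 16$)
$- \frac{40392}{u{\left(59 \right)}} - \frac{47976}{q{\left(-120 \right)}} = - \frac{40392}{16} - \frac{47976}{\left(-120\right)^{2}} = \left(-40392\right) \frac{1}{16} - \frac{47976}{14400} = - \frac{5049}{2} - \frac{1999}{600} = - \frac{1516699}{600}$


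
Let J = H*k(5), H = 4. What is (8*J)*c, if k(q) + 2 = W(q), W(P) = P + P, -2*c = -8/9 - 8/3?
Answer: 4096/9 ≈ 455.11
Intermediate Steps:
c = 16/9 (c = -(-8/9 - 8/3)/2 = -½*(-32/9) = 16/9 ≈ 1.7778)
W(P) = 2*P
k(q) = -2 + 2*q
J = 32 (J = 4*(-2 + 2*5) = 4*(-2 + 10) = 4*8 = 32)
(8*J)*c = (8*32)*(16/9) = 256*(16/9) = 4096/9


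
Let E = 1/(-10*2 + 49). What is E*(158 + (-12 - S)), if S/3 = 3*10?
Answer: 56/29 ≈ 1.9310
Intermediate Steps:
S = 90 (S = 3*(3*10) = 3*30 = 90)
E = 1/29 (E = 1/(-20 + 49) = 1/29 ≈ 0.034483)
E*(158 + (-12 - S)) = (158 + (-12 - 1*90))/29 = (158 + (-12 - 90))/29 = (158 - 102)/29 = (1/29)*56 = 56/29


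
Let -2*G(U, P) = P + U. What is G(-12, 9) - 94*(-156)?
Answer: 29331/2 ≈ 14666.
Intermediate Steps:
G(U, P) = -P/2 - U/2 (G(U, P) = -(P + U)/2 = -P/2 - U/2)
G(-12, 9) - 94*(-156) = (-½*9 - ½*(-12)) - 94*(-156) = (-9/2 + 6) + 14664 = 3/2 + 14664 = 29331/2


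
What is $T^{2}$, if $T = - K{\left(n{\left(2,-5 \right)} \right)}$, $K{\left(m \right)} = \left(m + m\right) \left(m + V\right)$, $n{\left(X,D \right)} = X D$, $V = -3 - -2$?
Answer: $48400$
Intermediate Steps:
$V = -1$ ($V = -3 + 2 = -1$)
$n{\left(X,D \right)} = D X$
$K{\left(m \right)} = 2 m \left(-1 + m\right)$ ($K{\left(m \right)} = \left(m + m\right) \left(m - 1\right) = 2 m \left(-1 + m\right)$)
$T = -220$ ($T = - 2 \left(\left(-5\right) 2\right) \left(-1 - 10\right) = - 2 \left(-10\right) \left(-1 - 10\right) = - 2 \left(-10\right) \left(-11\right) = \left(-1\right) 220 = -220$)
$T^{2} = \left(-220\right)^{2} = 48400$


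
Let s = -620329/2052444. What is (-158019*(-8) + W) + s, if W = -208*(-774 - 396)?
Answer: 3094083338999/2052444 ≈ 1.5075e+6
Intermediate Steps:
W = 243360 (W = -208*(-1170) = 243360)
s = -620329/2052444 (s = -620329*1/2052444 = -620329/2052444 ≈ -0.30224)
(-158019*(-8) + W) + s = (-158019*(-8) + 243360) - 620329/2052444 = (1264152 + 243360) - 620329/2052444 = 1507512 - 620329/2052444 = 3094083338999/2052444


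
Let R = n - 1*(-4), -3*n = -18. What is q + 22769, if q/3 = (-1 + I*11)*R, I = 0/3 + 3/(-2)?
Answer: 22244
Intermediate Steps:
n = 6 (n = -1/3*(-18) = 6)
I = -3/2 (I = 0*(1/3) + 3*(-1/2) = 0 - 3/2 = -3/2 ≈ -1.5000)
R = 10 (R = 6 - 1*(-4) = 6 + 4 = 10)
q = -525 (q = 3*((-1 - 3/2*11)*10) = 3*((-1 - 33/2)*10) = 3*(-35/2*10) = 3*(-175) = -525)
q + 22769 = -525 + 22769 = 22244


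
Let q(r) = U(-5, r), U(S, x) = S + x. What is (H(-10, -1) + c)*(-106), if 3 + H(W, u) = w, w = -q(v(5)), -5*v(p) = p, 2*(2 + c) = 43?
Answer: -2385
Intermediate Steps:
c = 39/2 (c = -2 + (½)*43 = -2 + 43/2 = 39/2 ≈ 19.500)
v(p) = -p/5
q(r) = -5 + r
w = 6 (w = -(-5 - ⅕*5) = -(-5 - 1) = -1*(-6) = 6)
H(W, u) = 3 (H(W, u) = -3 + 6 = 3)
(H(-10, -1) + c)*(-106) = (3 + 39/2)*(-106) = (45/2)*(-106) = -2385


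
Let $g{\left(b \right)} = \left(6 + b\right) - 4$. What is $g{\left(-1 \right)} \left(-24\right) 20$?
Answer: $-480$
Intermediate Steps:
$g{\left(b \right)} = 2 + b$
$g{\left(-1 \right)} \left(-24\right) 20 = \left(2 - 1\right) \left(-24\right) 20 = 1 \left(-24\right) 20 = \left(-24\right) 20 = -480$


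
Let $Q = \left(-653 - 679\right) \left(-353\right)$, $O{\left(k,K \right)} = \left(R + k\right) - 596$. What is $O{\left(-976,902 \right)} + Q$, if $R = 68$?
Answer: $468692$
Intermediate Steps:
$O{\left(k,K \right)} = -528 + k$ ($O{\left(k,K \right)} = \left(68 + k\right) - 596 = -528 + k$)
$Q = 470196$ ($Q = \left(-1332\right) \left(-353\right) = 470196$)
$O{\left(-976,902 \right)} + Q = \left(-528 - 976\right) + 470196 = -1504 + 470196 = 468692$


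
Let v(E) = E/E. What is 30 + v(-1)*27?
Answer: 57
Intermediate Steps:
v(E) = 1
30 + v(-1)*27 = 30 + 1*27 = 30 + 27 = 57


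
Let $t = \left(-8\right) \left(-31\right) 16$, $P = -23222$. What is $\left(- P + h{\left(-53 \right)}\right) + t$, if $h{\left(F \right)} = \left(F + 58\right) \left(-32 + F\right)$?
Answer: $26765$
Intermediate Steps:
$h{\left(F \right)} = \left(-32 + F\right) \left(58 + F\right)$ ($h{\left(F \right)} = \left(58 + F\right) \left(-32 + F\right) = \left(-32 + F\right) \left(58 + F\right)$)
$t = 3968$ ($t = 248 \cdot 16 = 3968$)
$\left(- P + h{\left(-53 \right)}\right) + t = \left(\left(-1\right) \left(-23222\right) + \left(-1856 + \left(-53\right)^{2} + 26 \left(-53\right)\right)\right) + 3968 = \left(23222 - 425\right) + 3968 = 22797 + 3968 = 26765$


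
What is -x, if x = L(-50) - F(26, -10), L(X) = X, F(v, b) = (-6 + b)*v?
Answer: -366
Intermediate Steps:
F(v, b) = v*(-6 + b)
x = 366 (x = -50 - 26*(-6 - 10) = -50 - 26*(-16) = -50 - 1*(-416) = -50 + 416 = 366)
-x = -1*366 = -366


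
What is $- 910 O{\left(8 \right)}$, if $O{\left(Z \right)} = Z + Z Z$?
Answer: $-65520$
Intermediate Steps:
$O{\left(Z \right)} = Z + Z^{2}$
$- 910 O{\left(8 \right)} = - 910 \cdot 8 \left(1 + 8\right) = - 910 \cdot 8 \cdot 9 = \left(-910\right) 72 = -65520$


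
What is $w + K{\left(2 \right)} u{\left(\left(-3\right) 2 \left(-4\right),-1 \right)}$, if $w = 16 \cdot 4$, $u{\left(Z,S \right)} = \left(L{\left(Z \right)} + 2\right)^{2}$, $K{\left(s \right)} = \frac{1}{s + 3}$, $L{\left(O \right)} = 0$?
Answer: $\frac{324}{5} \approx 64.8$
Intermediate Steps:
$K{\left(s \right)} = \frac{1}{3 + s}$
$u{\left(Z,S \right)} = 4$ ($u{\left(Z,S \right)} = \left(0 + 2\right)^{2} = 2^{2} = 4$)
$w = 64$
$w + K{\left(2 \right)} u{\left(\left(-3\right) 2 \left(-4\right),-1 \right)} = 64 + \frac{1}{3 + 2} \cdot 4 = 64 + \frac{1}{5} \cdot 4 = 64 + \frac{4}{5} = \frac{324}{5}$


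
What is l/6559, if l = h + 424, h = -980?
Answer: -556/6559 ≈ -0.084769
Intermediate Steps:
l = -556 (l = -980 + 424 = -556)
l/6559 = -556/6559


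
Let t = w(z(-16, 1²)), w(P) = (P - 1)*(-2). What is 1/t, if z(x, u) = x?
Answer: 1/34 ≈ 0.029412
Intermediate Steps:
w(P) = 2 - 2*P (w(P) = (-1 + P)*(-2) = 2 - 2*P)
t = 34 (t = 2 - 2*(-16) = 2 + 32 = 34)
1/t = 1/34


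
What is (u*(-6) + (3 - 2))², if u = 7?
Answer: 1681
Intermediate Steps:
(u*(-6) + (3 - 2))² = (7*(-6) + (3 - 2))² = (-42 + 1)² = (-41)² = 1681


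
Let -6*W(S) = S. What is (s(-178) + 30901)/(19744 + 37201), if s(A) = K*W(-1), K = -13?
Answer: 185393/341670 ≈ 0.54261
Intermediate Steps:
W(S) = -S/6
s(A) = -13/6 (s(A) = -(-13)*(-1)/6 = -13*1/6 = -13/6)
(s(-178) + 30901)/(19744 + 37201) = (-13/6 + 30901)/(19744 + 37201) = (185393/6)/56945 = (185393/6)*(1/56945) = 185393/341670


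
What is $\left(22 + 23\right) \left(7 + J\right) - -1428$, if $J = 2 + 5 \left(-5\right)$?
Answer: $708$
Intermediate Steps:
$J = -23$ ($J = 2 - 25 = -23$)
$\left(22 + 23\right) \left(7 + J\right) - -1428 = \left(22 + 23\right) \left(7 - 23\right) - -1428 = 45 \left(-16\right) + 1428 = -720 + 1428 = 708$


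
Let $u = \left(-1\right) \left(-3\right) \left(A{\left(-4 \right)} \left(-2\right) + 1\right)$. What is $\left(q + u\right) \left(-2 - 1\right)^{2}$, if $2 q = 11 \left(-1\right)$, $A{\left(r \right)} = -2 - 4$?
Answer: $\frac{603}{2} \approx 301.5$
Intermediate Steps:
$A{\left(r \right)} = -6$ ($A{\left(r \right)} = -2 - 4 = -6$)
$q = - \frac{11}{2}$ ($q = \frac{11 \left(-1\right)}{2} = \frac{1}{2} \left(-11\right) = - \frac{11}{2} \approx -5.5$)
$u = 39$ ($u = \left(-1\right) \left(-3\right) \left(\left(-6\right) \left(-2\right) + 1\right) = 3 \left(12 + 1\right) = 3 \cdot 13 = 39$)
$\left(q + u\right) \left(-2 - 1\right)^{2} = \left(- \frac{11}{2} + 39\right) \left(-2 - 1\right)^{2} = \frac{67 \left(-3\right)^{2}}{2} = \frac{67}{2} \cdot 9 = \frac{603}{2}$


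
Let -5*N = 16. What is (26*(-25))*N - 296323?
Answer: -294243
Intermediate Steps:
N = -16/5 (N = -1/5*16 = -16/5 ≈ -3.2000)
(26*(-25))*N - 296323 = (26*(-25))*(-16/5) - 296323 = -650*(-16/5) - 296323 = 2080 - 296323 = -294243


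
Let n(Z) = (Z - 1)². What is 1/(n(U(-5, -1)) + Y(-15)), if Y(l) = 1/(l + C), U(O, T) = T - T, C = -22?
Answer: 37/36 ≈ 1.0278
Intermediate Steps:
U(O, T) = 0
n(Z) = (-1 + Z)²
Y(l) = 1/(-22 + l) (Y(l) = 1/(l - 22) = 1/(-22 + l))
1/(n(U(-5, -1)) + Y(-15)) = 1/((-1 + 0)² + 1/(-22 - 15)) = 1/((-1)² + 1/(-37)) = 1/(1 - 1/37) = 1/(36/37) = 37/36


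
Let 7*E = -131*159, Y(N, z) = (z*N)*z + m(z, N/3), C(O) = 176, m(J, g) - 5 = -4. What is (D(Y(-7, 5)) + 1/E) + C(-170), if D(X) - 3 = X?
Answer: 104138/20829 ≈ 4.9997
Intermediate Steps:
m(J, g) = 1 (m(J, g) = 5 - 4 = 1)
Y(N, z) = 1 + N*z**2 (Y(N, z) = (z*N)*z + 1 = (N*z)*z + 1 = N*z**2 + 1 = 1 + N*z**2)
E = -20829/7 (E = (-131*159)/7 = (1/7)*(-20829) = -20829/7 ≈ -2975.6)
D(X) = 3 + X
(D(Y(-7, 5)) + 1/E) + C(-170) = ((3 + (1 - 7*5**2)) + 1/(-20829/7)) + 176 = ((3 + (1 - 7*25)) - 7/20829) + 176 = ((3 + (1 - 175)) - 7/20829) + 176 = ((3 - 174) - 7/20829) + 176 = (-171 - 7/20829) + 176 = -3561766/20829 + 176 = 104138/20829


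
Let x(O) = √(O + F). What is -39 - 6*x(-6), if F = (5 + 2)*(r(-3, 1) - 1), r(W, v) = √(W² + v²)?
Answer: -39 - 6*√(-13 + 7*√10) ≈ -57.135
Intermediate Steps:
F = -7 + 7*√10 (F = (5 + 2)*(√((-3)² + 1²) - 1) = 7*(√(9 + 1) - 1) = 7*(√10 - 1) = 7*(-1 + √10) = -7 + 7*√10 ≈ 15.136)
x(O) = √(-7 + O + 7*√10) (x(O) = √(O + (-7 + 7*√10)) = √(-7 + O + 7*√10))
-39 - 6*x(-6) = -39 - 6*√(-7 - 6 + 7*√10) = -39 - 6*√(-13 + 7*√10)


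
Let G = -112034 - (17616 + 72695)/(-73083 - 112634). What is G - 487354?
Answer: -111316450885/185717 ≈ -5.9939e+5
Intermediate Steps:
G = -20806528067/185717 (G = -112034 - 90311/(-185717) = -112034 - 90311*(-1)/185717 = -112034 - 1*(-90311/185717) = -112034 + 90311/185717 = -20806528067/185717 ≈ -1.1203e+5)
G - 487354 = -20806528067/185717 - 487354 = -111316450885/185717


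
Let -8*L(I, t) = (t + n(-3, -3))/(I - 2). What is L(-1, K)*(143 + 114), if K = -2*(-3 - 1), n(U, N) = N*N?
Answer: 4369/24 ≈ 182.04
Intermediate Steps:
n(U, N) = N²
K = 8 (K = -2*(-4) = 8)
L(I, t) = -(9 + t)/(8*(-2 + I)) (L(I, t) = -(t + (-3)²)/(8*(I - 2)) = -(t + 9)/(8*(-2 + I)) = -(9 + t)/(8*(-2 + I)))
L(-1, K)*(143 + 114) = ((-9 - 1*8)/(8*(-2 - 1)))*(143 + 114) = ((⅛)*(-9 - 8)/(-3))*257 = ((⅛)*(-⅓)*(-17))*257 = (17/24)*257 = 4369/24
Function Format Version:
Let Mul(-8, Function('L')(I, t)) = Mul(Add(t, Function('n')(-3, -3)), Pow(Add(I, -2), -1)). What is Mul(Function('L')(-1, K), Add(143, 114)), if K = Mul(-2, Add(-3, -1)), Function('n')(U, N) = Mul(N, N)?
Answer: Rational(4369, 24) ≈ 182.04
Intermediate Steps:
Function('n')(U, N) = Pow(N, 2)
K = 8 (K = Mul(-2, -4) = 8)
Function('L')(I, t) = Mul(Rational(-1, 8), Pow(Add(-2, I), -1), Add(9, t)) (Function('L')(I, t) = Mul(Rational(-1, 8), Mul(Add(t, Pow(-3, 2)), Pow(Add(I, -2), -1))) = Mul(Rational(-1, 8), Mul(Add(t, 9), Pow(Add(-2, I), -1))) = Mul(Rational(-1, 8), Mul(Add(9, t), Pow(Add(-2, I), -1))) = Mul(Rational(-1, 8), Mul(Pow(Add(-2, I), -1), Add(9, t))) = Mul(Rational(-1, 8), Pow(Add(-2, I), -1), Add(9, t)))
Mul(Function('L')(-1, K), Add(143, 114)) = Mul(Mul(Rational(1, 8), Pow(Add(-2, -1), -1), Add(-9, Mul(-1, 8))), Add(143, 114)) = Mul(Mul(Rational(1, 8), Pow(-3, -1), Add(-9, -8)), 257) = Mul(Mul(Rational(1, 8), Rational(-1, 3), -17), 257) = Mul(Rational(17, 24), 257) = Rational(4369, 24)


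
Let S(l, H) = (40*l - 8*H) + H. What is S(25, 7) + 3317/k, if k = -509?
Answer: 480742/509 ≈ 944.48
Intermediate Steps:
S(l, H) = -7*H + 40*l (S(l, H) = (-8*H + 40*l) + H = -7*H + 40*l)
S(25, 7) + 3317/k = (-7*7 + 40*25) + 3317/(-509) = (-49 + 1000) + 3317*(-1/509) = 951 - 3317/509 = 480742/509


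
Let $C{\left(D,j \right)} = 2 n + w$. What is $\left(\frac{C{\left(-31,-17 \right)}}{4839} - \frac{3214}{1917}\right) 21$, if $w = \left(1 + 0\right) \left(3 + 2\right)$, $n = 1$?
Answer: $- \frac{36257963}{1030707} \approx -35.178$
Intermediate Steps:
$w = 5$ ($w = 1 \cdot 5 = 5$)
$C{\left(D,j \right)} = 7$ ($C{\left(D,j \right)} = 2 \cdot 1 + 5 = 2 + 5 = 7$)
$\left(\frac{C{\left(-31,-17 \right)}}{4839} - \frac{3214}{1917}\right) 21 = \left(\frac{7}{4839} - \frac{3214}{1917}\right) 21 = \left(- \frac{5179709}{3092121}\right) 21 = - \frac{36257963}{1030707}$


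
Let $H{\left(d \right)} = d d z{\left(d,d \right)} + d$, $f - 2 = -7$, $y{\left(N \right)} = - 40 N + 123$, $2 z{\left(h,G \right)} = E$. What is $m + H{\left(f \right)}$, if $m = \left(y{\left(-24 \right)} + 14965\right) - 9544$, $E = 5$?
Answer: $\frac{13123}{2} \approx 6561.5$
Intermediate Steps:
$z{\left(h,G \right)} = \frac{5}{2}$ ($z{\left(h,G \right)} = \frac{1}{2} \cdot 5 = \frac{5}{2}$)
$y{\left(N \right)} = 123 - 40 N$
$m = 6504$ ($m = \left(\left(123 - -960\right) + 14965\right) - 9544 = \left(\left(123 + 960\right) + 14965\right) - 9544 = \left(1083 + 14965\right) - 9544 = 16048 - 9544 = 6504$)
$f = -5$ ($f = 2 - 7 = -5$)
$H{\left(d \right)} = d + \frac{5 d^{2}}{2}$ ($H{\left(d \right)} = d d \frac{5}{2} + d = d^{2} \cdot \frac{5}{2} + d = \frac{5 d^{2}}{2} + d = d + \frac{5 d^{2}}{2}$)
$m + H{\left(f \right)} = 6504 + \frac{1}{2} \left(-5\right) \left(2 + 5 \left(-5\right)\right) = 6504 + \frac{1}{2} \left(-5\right) \left(2 - 25\right) = 6504 + \frac{1}{2} \left(-5\right) \left(-23\right) = 6504 + \frac{115}{2} = \frac{13123}{2}$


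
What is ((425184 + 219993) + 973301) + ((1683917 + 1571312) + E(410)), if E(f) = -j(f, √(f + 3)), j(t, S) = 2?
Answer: 4873705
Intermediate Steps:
E(f) = -2 (E(f) = -1*2 = -2)
((425184 + 219993) + 973301) + ((1683917 + 1571312) + E(410)) = ((425184 + 219993) + 973301) + ((1683917 + 1571312) - 2) = (645177 + 973301) + (3255229 - 2) = 1618478 + 3255227 = 4873705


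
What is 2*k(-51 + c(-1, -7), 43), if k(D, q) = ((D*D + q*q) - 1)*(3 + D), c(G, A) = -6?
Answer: -550476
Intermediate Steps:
k(D, q) = (3 + D)*(-1 + D² + q²) (k(D, q) = ((D² + q²) - 1)*(3 + D) = (-1 + D² + q²)*(3 + D) = (3 + D)*(-1 + D² + q²))
2*k(-51 + c(-1, -7), 43) = 2*(-3 + (-51 - 6)³ - (-51 - 6) + 3*(-51 - 6)² + 3*43² + (-51 - 6)*43²) = 2*(-3 + (-57)³ - 1*(-57) + 3*(-57)² + 3*1849 - 57*1849) = 2*(-3 - 185193 + 57 + 3*3249 + 5547 - 105393) = 2*(-3 - 185193 + 57 + 9747 + 5547 - 105393) = 2*(-275238) = -550476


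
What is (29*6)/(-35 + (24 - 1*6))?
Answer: -174/17 ≈ -10.235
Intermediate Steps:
(29*6)/(-35 + (24 - 1*6)) = 174/(-35 + (24 - 6)) = 174/(-35 + 18) = 174/(-17) = 174*(-1/17) = -174/17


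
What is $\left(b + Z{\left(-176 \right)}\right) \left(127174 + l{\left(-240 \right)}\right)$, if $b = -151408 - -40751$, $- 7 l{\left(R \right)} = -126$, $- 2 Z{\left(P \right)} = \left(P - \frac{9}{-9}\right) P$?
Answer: $-16033441944$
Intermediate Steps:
$Z{\left(P \right)} = - \frac{P \left(1 + P\right)}{2}$ ($Z{\left(P \right)} = - \frac{\left(P - \frac{9}{-9}\right) P}{2} = - \frac{\left(P - -1\right) P}{2} = - \frac{\left(P + 1\right) P}{2} = - \frac{\left(1 + P\right) P}{2} = - \frac{P \left(1 + P\right)}{2}$)
$l{\left(R \right)} = 18$ ($l{\left(R \right)} = \left(- \frac{1}{7}\right) \left(-126\right) = 18$)
$b = -110657$ ($b = -151408 + 40751 = -110657$)
$\left(b + Z{\left(-176 \right)}\right) \left(127174 + l{\left(-240 \right)}\right) = \left(-110657 - - 88 \left(1 - 176\right)\right) \left(127174 + 18\right) = \left(-110657 - \left(-88\right) \left(-175\right)\right) 127192 = \left(-110657 - 15400\right) 127192 = \left(-126057\right) 127192 = -16033441944$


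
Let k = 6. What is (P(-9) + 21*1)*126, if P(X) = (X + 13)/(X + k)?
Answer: 2478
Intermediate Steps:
P(X) = (13 + X)/(6 + X) (P(X) = (X + 13)/(X + 6) = (13 + X)/(6 + X))
(P(-9) + 21*1)*126 = ((13 - 9)/(6 - 9) + 21*1)*126 = (4/(-3) + 21)*126 = (-⅓*4 + 21)*126 = (-4/3 + 21)*126 = (59/3)*126 = 2478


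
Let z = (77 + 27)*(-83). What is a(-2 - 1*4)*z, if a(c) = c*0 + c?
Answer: 51792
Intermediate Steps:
z = -8632 (z = 104*(-83) = -8632)
a(c) = c (a(c) = 0 + c = c)
a(-2 - 1*4)*z = (-2 - 1*4)*(-8632) = (-2 - 4)*(-8632) = -6*(-8632) = 51792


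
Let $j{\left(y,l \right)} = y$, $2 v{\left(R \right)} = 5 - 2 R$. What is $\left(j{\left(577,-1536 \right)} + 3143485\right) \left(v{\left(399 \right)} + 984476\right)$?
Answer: $3094006960929$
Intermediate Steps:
$v{\left(R \right)} = \frac{5}{2} - R$ ($v{\left(R \right)} = \frac{5 - 2 R}{2} = \frac{5}{2} - R$)
$\left(j{\left(577,-1536 \right)} + 3143485\right) \left(v{\left(399 \right)} + 984476\right) = \left(577 + 3143485\right) \left(\left(\frac{5}{2} - 399\right) + 984476\right) = 3144062 \left(\left(\frac{5}{2} - 399\right) + 984476\right) = 3144062 \left(- \frac{793}{2} + 984476\right) = 3144062 \cdot \frac{1968159}{2} = 3094006960929$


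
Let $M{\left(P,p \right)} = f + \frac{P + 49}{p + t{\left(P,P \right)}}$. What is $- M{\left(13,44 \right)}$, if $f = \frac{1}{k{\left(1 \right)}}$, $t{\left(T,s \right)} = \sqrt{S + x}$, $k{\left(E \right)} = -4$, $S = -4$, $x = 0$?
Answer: $- \frac{2243}{1940} + \frac{31 i}{485} \approx -1.1562 + 0.063918 i$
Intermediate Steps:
$t{\left(T,s \right)} = 2 i$ ($t{\left(T,s \right)} = \sqrt{-4 + 0} = \sqrt{-4} = 2 i$)
$f = - \frac{1}{4}$ ($f = \frac{1}{-4} = - \frac{1}{4} \approx -0.25$)
$M{\left(P,p \right)} = - \frac{1}{4} + \frac{49 + P}{p + 2 i}$ ($M{\left(P,p \right)} = - \frac{1}{4} + \frac{P + 49}{p + 2 i} = - \frac{1}{4} + \frac{49 + P}{p + 2 i}$)
$- M{\left(13,44 \right)} = - \frac{49 + 13 - \frac{i}{2} - 11}{44 + 2 i} = - \frac{44 - 2 i}{1940} \left(49 + 13 - \frac{i}{2} - 11\right) = - \frac{44 - 2 i}{1940} \left(51 - \frac{i}{2}\right) = - \frac{\left(44 - 2 i\right) \left(51 - \frac{i}{2}\right)}{1940}$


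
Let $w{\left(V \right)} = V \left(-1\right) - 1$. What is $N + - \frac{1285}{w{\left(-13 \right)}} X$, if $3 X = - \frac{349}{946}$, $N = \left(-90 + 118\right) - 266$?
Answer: $- \frac{7656863}{34056} \approx -224.83$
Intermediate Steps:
$w{\left(V \right)} = -1 - V$ ($w{\left(V \right)} = - V - 1 = -1 - V$)
$N = -238$ ($N = 28 - 266 = -238$)
$X = - \frac{349}{2838}$ ($X = \frac{\left(-349\right) \frac{1}{946}}{3} = \frac{1}{3} \left(- \frac{349}{946}\right) = - \frac{349}{2838} \approx -0.12297$)
$N + - \frac{1285}{w{\left(-13 \right)}} X = -238 + - \frac{1285}{-1 - -13} \left(- \frac{349}{2838}\right) = -238 + - \frac{1285}{-1 + 13} \left(- \frac{349}{2838}\right) = -238 + - \frac{1285}{12} \left(- \frac{349}{2838}\right) = -238 + \left(-1285\right) \frac{1}{12} \left(- \frac{349}{2838}\right) = -238 - - \frac{448465}{34056} = -238 + \frac{448465}{34056} = - \frac{7656863}{34056}$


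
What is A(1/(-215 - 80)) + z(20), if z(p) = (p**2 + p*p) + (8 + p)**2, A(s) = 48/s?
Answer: -12576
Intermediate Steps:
z(p) = (8 + p)**2 + 2*p**2 (z(p) = (p**2 + p**2) + (8 + p)**2 = 2*p**2 + (8 + p)**2 = (8 + p)**2 + 2*p**2)
A(1/(-215 - 80)) + z(20) = 48/(1/(-215 - 80)) + ((8 + 20)**2 + 2*20**2) = 48/(1/(-295)) + (28**2 + 2*400) = 48/(-1/295) + (784 + 800) = 48*(-295) + 1584 = -14160 + 1584 = -12576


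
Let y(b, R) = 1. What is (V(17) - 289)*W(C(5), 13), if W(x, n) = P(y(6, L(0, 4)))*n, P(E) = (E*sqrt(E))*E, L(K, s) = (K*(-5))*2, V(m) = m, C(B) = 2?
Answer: -3536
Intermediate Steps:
L(K, s) = -10*K (L(K, s) = -5*K*2 = -10*K)
P(E) = E**(5/2) (P(E) = E**(3/2)*E = E**(5/2))
W(x, n) = n (W(x, n) = 1**(5/2)*n = 1*n = n)
(V(17) - 289)*W(C(5), 13) = (17 - 289)*13 = -272*13 = -3536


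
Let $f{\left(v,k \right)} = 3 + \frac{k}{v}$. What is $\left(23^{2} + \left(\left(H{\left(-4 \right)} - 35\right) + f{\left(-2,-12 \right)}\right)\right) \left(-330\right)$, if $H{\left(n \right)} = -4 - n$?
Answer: $-165990$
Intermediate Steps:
$\left(23^{2} + \left(\left(H{\left(-4 \right)} - 35\right) + f{\left(-2,-12 \right)}\right)\right) \left(-330\right) = \left(23^{2} - \left(32 - 6\right)\right) \left(-330\right) = \left(529 + \left(\left(\left(-4 + 4\right) - 35\right) + \left(3 - -6\right)\right)\right) \left(-330\right) = \left(529 + \left(\left(0 - 35\right) + \left(3 + 6\right)\right)\right) \left(-330\right) = \left(529 + \left(-35 + 9\right)\right) \left(-330\right) = \left(529 - 26\right) \left(-330\right) = 503 \left(-330\right) = -165990$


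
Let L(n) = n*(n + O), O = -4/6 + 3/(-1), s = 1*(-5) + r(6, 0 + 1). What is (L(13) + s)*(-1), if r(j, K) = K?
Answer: -352/3 ≈ -117.33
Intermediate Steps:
s = -4 (s = 1*(-5) + (0 + 1) = -5 + 1 = -4)
O = -11/3 (O = -4*1/6 + 3*(-1) = -2/3 - 3 = -11/3 ≈ -3.6667)
L(n) = n*(-11/3 + n) (L(n) = n*(n - 11/3) = n*(-11/3 + n))
(L(13) + s)*(-1) = ((1/3)*13*(-11 + 3*13) - 4)*(-1) = ((1/3)*13*(-11 + 39) - 4)*(-1) = ((1/3)*13*28 - 4)*(-1) = (364/3 - 4)*(-1) = (352/3)*(-1) = -352/3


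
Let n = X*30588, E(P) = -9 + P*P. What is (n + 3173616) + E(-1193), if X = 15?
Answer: 5055676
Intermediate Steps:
E(P) = -9 + P²
n = 458820 (n = 15*30588 = 458820)
(n + 3173616) + E(-1193) = (458820 + 3173616) + (-9 + (-1193)²) = 3632436 + (-9 + 1423249) = 3632436 + 1423240 = 5055676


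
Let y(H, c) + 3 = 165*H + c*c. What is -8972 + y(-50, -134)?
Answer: 731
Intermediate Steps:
y(H, c) = -3 + c² + 165*H (y(H, c) = -3 + (165*H + c*c) = -3 + (165*H + c²) = -3 + (c² + 165*H) = -3 + c² + 165*H)
-8972 + y(-50, -134) = -8972 + (-3 + (-134)² + 165*(-50)) = -8972 + (-3 + 17956 - 8250) = -8972 + 9703 = 731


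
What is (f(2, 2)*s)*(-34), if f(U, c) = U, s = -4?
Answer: 272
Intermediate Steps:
(f(2, 2)*s)*(-34) = (2*(-4))*(-34) = -8*(-34) = 272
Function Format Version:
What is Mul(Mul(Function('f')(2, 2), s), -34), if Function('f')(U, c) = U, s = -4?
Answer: 272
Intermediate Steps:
Mul(Mul(Function('f')(2, 2), s), -34) = Mul(Mul(2, -4), -34) = Mul(-8, -34) = 272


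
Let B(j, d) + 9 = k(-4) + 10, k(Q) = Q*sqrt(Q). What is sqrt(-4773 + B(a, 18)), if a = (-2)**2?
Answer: 2*sqrt(-1193 - 2*I) ≈ 0.057904 - 69.08*I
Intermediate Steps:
k(Q) = Q**(3/2)
a = 4
B(j, d) = 1 - 8*I (B(j, d) = -9 + ((-4)**(3/2) + 10) = -9 + (-8*I + 10) = -9 + (10 - 8*I) = 1 - 8*I)
sqrt(-4773 + B(a, 18)) = sqrt(-4773 + (1 - 8*I)) = sqrt(-4772 - 8*I)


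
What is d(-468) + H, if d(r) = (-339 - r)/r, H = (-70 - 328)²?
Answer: 24710981/156 ≈ 1.5840e+5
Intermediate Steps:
H = 158404 (H = (-398)² = 158404)
d(r) = (-339 - r)/r
d(-468) + H = (-339 - 1*(-468))/(-468) + 158404 = -(-339 + 468)/468 + 158404 = -1/468*129 + 158404 = -43/156 + 158404 = 24710981/156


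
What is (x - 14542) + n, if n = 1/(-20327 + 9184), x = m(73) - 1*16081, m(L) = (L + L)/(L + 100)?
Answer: -59031524692/1927739 ≈ -30622.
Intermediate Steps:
m(L) = 2*L/(100 + L) (m(L) = (2*L)/(100 + L) = 2*L/(100 + L))
x = -2781867/173 (x = 2*73/(100 + 73) - 1*16081 = 2*73/173 - 16081 = 2*73*(1/173) - 16081 = 146/173 - 16081 = -2781867/173 ≈ -16080.)
n = -1/11143 (n = 1/(-11143) = -1/11143 ≈ -8.9742e-5)
(x - 14542) + n = (-2781867/173 - 14542) - 1/11143 = -5297633/173 - 1/11143 = -59031524692/1927739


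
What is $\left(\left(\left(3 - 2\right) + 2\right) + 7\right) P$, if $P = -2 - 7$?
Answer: $-90$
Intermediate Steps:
$P = -9$
$\left(\left(\left(3 - 2\right) + 2\right) + 7\right) P = \left(\left(\left(3 - 2\right) + 2\right) + 7\right) \left(-9\right) = \left(\left(1 + 2\right) + 7\right) \left(-9\right) = \left(3 + 7\right) \left(-9\right) = 10 \left(-9\right) = -90$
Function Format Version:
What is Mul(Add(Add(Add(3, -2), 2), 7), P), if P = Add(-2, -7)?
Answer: -90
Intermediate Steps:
P = -9
Mul(Add(Add(Add(3, -2), 2), 7), P) = Mul(Add(Add(Add(3, -2), 2), 7), -9) = Mul(Add(Add(1, 2), 7), -9) = Mul(Add(3, 7), -9) = Mul(10, -9) = -90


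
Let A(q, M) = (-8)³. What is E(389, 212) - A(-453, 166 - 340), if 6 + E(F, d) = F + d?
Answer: 1107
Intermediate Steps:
A(q, M) = -512
E(F, d) = -6 + F + d (E(F, d) = -6 + (F + d) = -6 + F + d)
E(389, 212) - A(-453, 166 - 340) = (-6 + 389 + 212) - 1*(-512) = 595 + 512 = 1107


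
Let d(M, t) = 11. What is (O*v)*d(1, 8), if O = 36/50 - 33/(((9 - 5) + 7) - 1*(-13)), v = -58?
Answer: 41789/100 ≈ 417.89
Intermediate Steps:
O = -131/200 (O = 36*(1/50) - 33/((4 + 7) + 13) = 18/25 - 33/(11 + 13) = 18/25 - 33/24 = 18/25 - 33*1/24 = 18/25 - 11/8 = -131/200 ≈ -0.65500)
(O*v)*d(1, 8) = -131/200*(-58)*11 = (3799/100)*11 = 41789/100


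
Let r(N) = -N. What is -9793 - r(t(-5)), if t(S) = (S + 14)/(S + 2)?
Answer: -9796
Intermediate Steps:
t(S) = (14 + S)/(2 + S)
-9793 - r(t(-5)) = -9793 - (-1)*(14 - 5)/(2 - 5) = -9793 - (-1)*9/(-3) = -9793 - (-1)*(-⅓*9) = -9793 - (-1)*(-3) = -9793 - 1*3 = -9793 - 3 = -9796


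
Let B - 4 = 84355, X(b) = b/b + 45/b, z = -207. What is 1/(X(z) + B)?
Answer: 23/1940275 ≈ 1.1854e-5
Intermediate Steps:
X(b) = 1 + 45/b
B = 84359 (B = 4 + 84355 = 84359)
1/(X(z) + B) = 1/((45 - 207)/(-207) + 84359) = 1/(-1/207*(-162) + 84359) = 1/(18/23 + 84359) = 1/(1940275/23) = 23/1940275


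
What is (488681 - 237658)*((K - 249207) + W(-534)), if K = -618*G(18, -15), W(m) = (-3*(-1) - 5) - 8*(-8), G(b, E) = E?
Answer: -60214142125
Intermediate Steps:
W(m) = 62 (W(m) = (3 - 5) + 64 = -2 + 64 = 62)
K = 9270 (K = -618*(-15) = 9270)
(488681 - 237658)*((K - 249207) + W(-534)) = (488681 - 237658)*((9270 - 249207) + 62) = 251023*(-239937 + 62) = 251023*(-239875) = -60214142125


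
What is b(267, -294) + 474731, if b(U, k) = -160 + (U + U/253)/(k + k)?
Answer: 11766502071/24794 ≈ 4.7457e+5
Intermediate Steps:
b(U, k) = -160 + 127*U/(253*k) (b(U, k) = -160 + (U + U*(1/253))/((2*k)) = -160 + (U + U/253)*(1/(2*k)) = -160 + (254*U/253)*(1/(2*k)) = -160 + 127*U/(253*k))
b(267, -294) + 474731 = (-160 + (127/253)*267/(-294)) + 474731 = (-160 + (127/253)*267*(-1/294)) + 474731 = (-160 - 11303/24794) + 474731 = -3978343/24794 + 474731 = 11766502071/24794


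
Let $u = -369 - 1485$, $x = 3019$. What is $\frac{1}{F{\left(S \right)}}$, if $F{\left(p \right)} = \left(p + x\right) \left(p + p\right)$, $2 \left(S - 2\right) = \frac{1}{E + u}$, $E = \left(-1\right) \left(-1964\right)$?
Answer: $\frac{24200}{293097861} \approx 8.2566 \cdot 10^{-5}$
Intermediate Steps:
$u = -1854$ ($u = -369 - 1485 = -1854$)
$E = 1964$
$S = \frac{441}{220}$ ($S = 2 + \frac{1}{2 \left(1964 - 1854\right)} = 2 + \frac{1}{2 \cdot 110} = 2 + \frac{1}{2} \cdot \frac{1}{110} = 2 + \frac{1}{220} = \frac{441}{220} \approx 2.0045$)
$F{\left(p \right)} = 2 p \left(3019 + p\right)$ ($F{\left(p \right)} = \left(p + 3019\right) \left(p + p\right) = \left(3019 + p\right) 2 p = 2 p \left(3019 + p\right)$)
$\frac{1}{F{\left(S \right)}} = \frac{1}{2 \cdot \frac{441}{220} \left(3019 + \frac{441}{220}\right)} = \frac{1}{2 \cdot \frac{441}{220} \cdot \frac{664621}{220}} = \frac{1}{\frac{293097861}{24200}} = \frac{24200}{293097861}$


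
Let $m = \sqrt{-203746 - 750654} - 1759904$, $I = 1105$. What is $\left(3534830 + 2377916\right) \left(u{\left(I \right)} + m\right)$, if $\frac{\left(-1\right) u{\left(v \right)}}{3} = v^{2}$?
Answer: $-32064697390334 + 118254920 i \sqrt{2386} \approx -3.2065 \cdot 10^{13} + 5.7764 \cdot 10^{9} i$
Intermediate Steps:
$m = -1759904 + 20 i \sqrt{2386}$ ($m = \sqrt{-954400} - 1759904 = 20 i \sqrt{2386} - 1759904 = -1759904 + 20 i \sqrt{2386} \approx -1.7599 \cdot 10^{6} + 976.93 i$)
$u{\left(v \right)} = - 3 v^{2}$
$\left(3534830 + 2377916\right) \left(u{\left(I \right)} + m\right) = \left(3534830 + 2377916\right) \left(- 3 \cdot 1105^{2} - \left(1759904 - 20 i \sqrt{2386}\right)\right) = 5912746 \left(\left(-3\right) 1221025 - \left(1759904 - 20 i \sqrt{2386}\right)\right) = 5912746 \left(-3663075 - \left(1759904 - 20 i \sqrt{2386}\right)\right) = 5912746 \left(-5422979 + 20 i \sqrt{2386}\right) = -32064697390334 + 118254920 i \sqrt{2386}$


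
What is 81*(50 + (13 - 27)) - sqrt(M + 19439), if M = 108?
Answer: 2916 - sqrt(19547) ≈ 2776.2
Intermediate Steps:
81*(50 + (13 - 27)) - sqrt(M + 19439) = 81*(50 + (13 - 27)) - sqrt(108 + 19439) = 81*(50 - 14) - sqrt(19547) = 81*36 - sqrt(19547) = 2916 - sqrt(19547)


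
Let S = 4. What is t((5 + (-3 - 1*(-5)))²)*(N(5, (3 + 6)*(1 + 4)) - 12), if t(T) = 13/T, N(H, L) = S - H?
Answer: -169/49 ≈ -3.4490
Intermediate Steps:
N(H, L) = 4 - H
t((5 + (-3 - 1*(-5)))²)*(N(5, (3 + 6)*(1 + 4)) - 12) = (13/((5 + (-3 - 1*(-5)))²))*((4 - 1*5) - 12) = (13/((5 + (-3 + 5))²))*((4 - 5) - 12) = (13/((5 + 2)²))*(-1 - 12) = (13/(7²))*(-13) = (13/49)*(-13) = -169/49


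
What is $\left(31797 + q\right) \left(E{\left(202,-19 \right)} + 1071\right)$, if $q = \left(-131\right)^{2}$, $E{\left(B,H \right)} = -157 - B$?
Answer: $34858096$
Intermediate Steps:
$q = 17161$
$\left(31797 + q\right) \left(E{\left(202,-19 \right)} + 1071\right) = \left(31797 + 17161\right) \left(\left(-157 - 202\right) + 1071\right) = 48958 \left(\left(-157 - 202\right) + 1071\right) = 48958 \left(-359 + 1071\right) = 48958 \cdot 712 = 34858096$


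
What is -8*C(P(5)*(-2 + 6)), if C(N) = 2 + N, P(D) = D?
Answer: -176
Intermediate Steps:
-8*C(P(5)*(-2 + 6)) = -8*(2 + 5*(-2 + 6)) = -8*(2 + 5*4) = -8*(2 + 20) = -8*22 = -176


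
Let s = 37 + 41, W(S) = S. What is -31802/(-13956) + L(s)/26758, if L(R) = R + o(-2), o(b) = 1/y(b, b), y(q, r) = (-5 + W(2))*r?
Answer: 142008135/62239108 ≈ 2.2817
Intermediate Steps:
s = 78
y(q, r) = -3*r (y(q, r) = (-5 + 2)*r = -3*r)
o(b) = -1/(3*b) (o(b) = 1/(-3*b) = -1/(3*b))
L(R) = ⅙ + R (L(R) = R - ⅓/(-2) = R - ⅓*(-½) = R + ⅙ = ⅙ + R)
-31802/(-13956) + L(s)/26758 = -31802/(-13956) + (⅙ + 78)/26758 = -31802*(-1/13956) + (469/6)*(1/26758) = 15901/6978 + 469/160548 = 142008135/62239108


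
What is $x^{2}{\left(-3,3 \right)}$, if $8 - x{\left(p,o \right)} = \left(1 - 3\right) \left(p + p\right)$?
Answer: $16$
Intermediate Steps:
$x{\left(p,o \right)} = 8 + 4 p$ ($x{\left(p,o \right)} = 8 - \left(1 - 3\right) \left(p + p\right) = 8 - - 2 \cdot 2 p = 8 - - 4 p = 8 + 4 p$)
$x^{2}{\left(-3,3 \right)} = \left(8 + 4 \left(-3\right)\right)^{2} = \left(8 - 12\right)^{2} = \left(-4\right)^{2} = 16$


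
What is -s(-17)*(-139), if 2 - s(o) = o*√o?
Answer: 278 + 2363*I*√17 ≈ 278.0 + 9742.9*I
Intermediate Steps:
s(o) = 2 - o^(3/2) (s(o) = 2 - o*√o = 2 - o^(3/2))
-s(-17)*(-139) = -(2 - (-17)^(3/2))*(-139) = -(2 - (-17)*I*√17)*(-139) = -(2 + 17*I*√17)*(-139) = -(-278 - 2363*I*√17) = 278 + 2363*I*√17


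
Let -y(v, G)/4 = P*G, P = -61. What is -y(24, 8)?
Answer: -1952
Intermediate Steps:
y(v, G) = 244*G (y(v, G) = -(-244)*G = 244*G)
-y(24, 8) = -244*8 = -1*1952 = -1952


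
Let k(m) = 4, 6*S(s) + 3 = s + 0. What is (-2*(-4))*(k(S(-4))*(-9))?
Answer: -288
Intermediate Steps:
S(s) = -½ + s/6 (S(s) = -½ + (s + 0)/6 = -½ + s/6)
(-2*(-4))*(k(S(-4))*(-9)) = (-2*(-4))*(4*(-9)) = 8*(-36) = -288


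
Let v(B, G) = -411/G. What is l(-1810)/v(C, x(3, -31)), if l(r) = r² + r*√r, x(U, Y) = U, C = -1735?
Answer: -3276100/137 + 1810*I*√1810/137 ≈ -23913.0 + 562.08*I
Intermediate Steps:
l(r) = r² + r^(3/2)
l(-1810)/v(C, x(3, -31)) = ((-1810)² + (-1810)^(3/2))/((-411/3)) = (3276100 - 1810*I*√1810)/((-411*⅓)) = (3276100 - 1810*I*√1810)/(-137) = (3276100 - 1810*I*√1810)*(-1/137) = -3276100/137 + 1810*I*√1810/137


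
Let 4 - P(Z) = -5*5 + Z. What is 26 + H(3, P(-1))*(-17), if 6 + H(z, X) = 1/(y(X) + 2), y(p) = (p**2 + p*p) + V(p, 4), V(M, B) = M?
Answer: 234479/1832 ≈ 127.99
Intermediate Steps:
P(Z) = 29 - Z (P(Z) = 4 - (-5*5 + Z) = 4 - (-25 + Z) = 4 + (25 - Z) = 29 - Z)
y(p) = p + 2*p**2 (y(p) = (p**2 + p*p) + p = (p**2 + p**2) + p = 2*p**2 + p = p + 2*p**2)
H(z, X) = -6 + 1/(2 + X*(1 + 2*X)) (H(z, X) = -6 + 1/(X*(1 + 2*X) + 2) = -6 + 1/(2 + X*(1 + 2*X)))
26 + H(3, P(-1))*(-17) = 26 + ((-11 - 12*(29 - 1*(-1))**2 - 6*(29 - 1*(-1)))/(2 + (29 - 1*(-1)) + 2*(29 - 1*(-1))**2))*(-17) = 26 + ((-11 - 12*(29 + 1)**2 - 6*(29 + 1))/(2 + (29 + 1) + 2*(29 + 1)**2))*(-17) = 26 + ((-11 - 12*30**2 - 6*30)/(2 + 30 + 2*30**2))*(-17) = 26 + ((-11 - 12*900 - 180)/(2 + 30 + 2*900))*(-17) = 26 + ((-11 - 10800 - 180)/(2 + 30 + 1800))*(-17) = 26 + (-10991/1832)*(-17) = 26 + ((1/1832)*(-10991))*(-17) = 26 - 10991/1832*(-17) = 26 + 186847/1832 = 234479/1832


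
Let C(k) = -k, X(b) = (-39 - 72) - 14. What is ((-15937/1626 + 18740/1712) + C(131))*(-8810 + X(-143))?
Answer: 403727054695/347964 ≈ 1.1603e+6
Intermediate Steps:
X(b) = -125 (X(b) = -111 - 14 = -125)
((-15937/1626 + 18740/1712) + C(131))*(-8810 + X(-143)) = ((-15937/1626 + 18740/1712) - 1*131)*(-8810 - 125) = ((-15937*1/1626 + 18740*(1/1712)) - 131)*(-8935) = ((-15937/1626 + 4685/428) - 131)*(-8935) = (398387/347964 - 131)*(-8935) = -45184897/347964*(-8935) = 403727054695/347964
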